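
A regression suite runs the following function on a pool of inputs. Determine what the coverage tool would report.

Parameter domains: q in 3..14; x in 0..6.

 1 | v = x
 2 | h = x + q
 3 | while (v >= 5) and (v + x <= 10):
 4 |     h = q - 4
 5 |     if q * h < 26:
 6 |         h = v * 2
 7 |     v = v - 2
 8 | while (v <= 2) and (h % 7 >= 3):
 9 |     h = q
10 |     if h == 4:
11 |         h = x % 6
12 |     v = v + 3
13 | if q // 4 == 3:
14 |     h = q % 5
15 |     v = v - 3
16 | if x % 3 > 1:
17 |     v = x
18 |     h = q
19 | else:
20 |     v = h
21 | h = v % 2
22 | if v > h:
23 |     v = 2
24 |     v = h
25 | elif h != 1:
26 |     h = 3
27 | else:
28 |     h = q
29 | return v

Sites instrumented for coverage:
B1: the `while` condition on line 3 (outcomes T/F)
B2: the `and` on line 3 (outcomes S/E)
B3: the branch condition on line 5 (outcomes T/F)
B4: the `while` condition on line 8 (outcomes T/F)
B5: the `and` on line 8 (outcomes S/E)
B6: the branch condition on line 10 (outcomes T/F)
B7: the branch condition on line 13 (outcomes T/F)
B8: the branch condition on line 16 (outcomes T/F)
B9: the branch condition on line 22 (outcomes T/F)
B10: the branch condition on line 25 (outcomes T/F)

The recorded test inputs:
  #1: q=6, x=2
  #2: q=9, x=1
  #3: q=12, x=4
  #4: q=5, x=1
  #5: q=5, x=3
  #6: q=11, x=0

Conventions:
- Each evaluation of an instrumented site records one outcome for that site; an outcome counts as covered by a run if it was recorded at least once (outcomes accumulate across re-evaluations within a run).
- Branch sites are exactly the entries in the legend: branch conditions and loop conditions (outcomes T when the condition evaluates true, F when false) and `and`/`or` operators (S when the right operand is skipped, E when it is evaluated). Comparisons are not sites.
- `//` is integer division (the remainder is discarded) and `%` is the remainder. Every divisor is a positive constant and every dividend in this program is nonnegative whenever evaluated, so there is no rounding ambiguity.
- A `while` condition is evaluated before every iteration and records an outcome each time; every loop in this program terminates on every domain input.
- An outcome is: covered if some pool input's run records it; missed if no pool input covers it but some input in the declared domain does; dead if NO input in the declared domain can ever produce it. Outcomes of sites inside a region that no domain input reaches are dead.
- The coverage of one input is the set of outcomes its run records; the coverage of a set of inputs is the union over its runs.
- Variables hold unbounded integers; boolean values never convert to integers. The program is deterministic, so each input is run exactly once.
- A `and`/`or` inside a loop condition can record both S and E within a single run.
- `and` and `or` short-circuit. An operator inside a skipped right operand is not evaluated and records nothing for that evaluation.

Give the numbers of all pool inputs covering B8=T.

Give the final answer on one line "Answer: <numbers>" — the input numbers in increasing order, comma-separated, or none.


input #1 (q=6, x=2): hits B8=T
input #2 (q=9, x=1): never hits B8=T
input #3 (q=12, x=4): never hits B8=T
input #4 (q=5, x=1): never hits B8=T
input #5 (q=5, x=3): never hits B8=T
input #6 (q=11, x=0): never hits B8=T
Answer: 1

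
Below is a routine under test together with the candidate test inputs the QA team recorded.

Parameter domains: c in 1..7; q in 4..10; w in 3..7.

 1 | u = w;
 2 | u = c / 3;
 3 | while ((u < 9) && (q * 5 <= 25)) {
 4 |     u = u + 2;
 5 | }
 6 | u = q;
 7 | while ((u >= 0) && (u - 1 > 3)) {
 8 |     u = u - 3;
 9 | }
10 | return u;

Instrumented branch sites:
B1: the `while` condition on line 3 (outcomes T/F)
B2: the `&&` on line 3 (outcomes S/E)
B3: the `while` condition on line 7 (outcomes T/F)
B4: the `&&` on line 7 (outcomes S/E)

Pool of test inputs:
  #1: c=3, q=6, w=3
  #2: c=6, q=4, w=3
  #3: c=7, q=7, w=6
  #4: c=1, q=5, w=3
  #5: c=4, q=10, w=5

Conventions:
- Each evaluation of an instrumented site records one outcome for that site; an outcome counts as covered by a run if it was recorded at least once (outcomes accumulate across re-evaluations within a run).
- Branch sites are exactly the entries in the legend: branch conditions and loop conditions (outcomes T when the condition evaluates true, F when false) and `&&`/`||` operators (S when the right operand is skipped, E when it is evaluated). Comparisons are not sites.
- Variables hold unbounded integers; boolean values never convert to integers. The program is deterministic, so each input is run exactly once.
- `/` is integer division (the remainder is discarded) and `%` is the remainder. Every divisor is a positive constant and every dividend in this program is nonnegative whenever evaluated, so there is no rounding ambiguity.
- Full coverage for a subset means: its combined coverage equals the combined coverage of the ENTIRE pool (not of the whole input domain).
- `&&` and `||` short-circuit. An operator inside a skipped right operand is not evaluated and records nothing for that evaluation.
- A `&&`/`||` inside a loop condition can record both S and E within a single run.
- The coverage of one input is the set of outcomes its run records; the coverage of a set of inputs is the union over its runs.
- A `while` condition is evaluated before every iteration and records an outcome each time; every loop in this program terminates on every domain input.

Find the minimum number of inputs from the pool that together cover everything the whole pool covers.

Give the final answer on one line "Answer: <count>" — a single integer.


test 1 (c=3, q=6, w=3) hits B1=F, B2=E, B3=T, B3=F, B4=E
test 2 (c=6, q=4, w=3) hits B1=T, B1=F, B2=S, B2=E, B3=F, B4=E
test 3 (c=7, q=7, w=6) hits B1=F, B2=E, B3=T, B3=F, B4=E
test 4 (c=1, q=5, w=3) hits B1=T, B1=F, B2=S, B2=E, B3=T, B3=F, B4=E
test 5 (c=4, q=10, w=5) hits B1=F, B2=E, B3=T, B3=F, B4=E
union over all inputs: B1=T, B1=F, B2=S, B2=E, B3=T, B3=F, B4=E (7 outcomes)
inputs {4} (size 1) cover everything; no size-1 subset with a lexicographically smaller index list covers all 7
Answer: 1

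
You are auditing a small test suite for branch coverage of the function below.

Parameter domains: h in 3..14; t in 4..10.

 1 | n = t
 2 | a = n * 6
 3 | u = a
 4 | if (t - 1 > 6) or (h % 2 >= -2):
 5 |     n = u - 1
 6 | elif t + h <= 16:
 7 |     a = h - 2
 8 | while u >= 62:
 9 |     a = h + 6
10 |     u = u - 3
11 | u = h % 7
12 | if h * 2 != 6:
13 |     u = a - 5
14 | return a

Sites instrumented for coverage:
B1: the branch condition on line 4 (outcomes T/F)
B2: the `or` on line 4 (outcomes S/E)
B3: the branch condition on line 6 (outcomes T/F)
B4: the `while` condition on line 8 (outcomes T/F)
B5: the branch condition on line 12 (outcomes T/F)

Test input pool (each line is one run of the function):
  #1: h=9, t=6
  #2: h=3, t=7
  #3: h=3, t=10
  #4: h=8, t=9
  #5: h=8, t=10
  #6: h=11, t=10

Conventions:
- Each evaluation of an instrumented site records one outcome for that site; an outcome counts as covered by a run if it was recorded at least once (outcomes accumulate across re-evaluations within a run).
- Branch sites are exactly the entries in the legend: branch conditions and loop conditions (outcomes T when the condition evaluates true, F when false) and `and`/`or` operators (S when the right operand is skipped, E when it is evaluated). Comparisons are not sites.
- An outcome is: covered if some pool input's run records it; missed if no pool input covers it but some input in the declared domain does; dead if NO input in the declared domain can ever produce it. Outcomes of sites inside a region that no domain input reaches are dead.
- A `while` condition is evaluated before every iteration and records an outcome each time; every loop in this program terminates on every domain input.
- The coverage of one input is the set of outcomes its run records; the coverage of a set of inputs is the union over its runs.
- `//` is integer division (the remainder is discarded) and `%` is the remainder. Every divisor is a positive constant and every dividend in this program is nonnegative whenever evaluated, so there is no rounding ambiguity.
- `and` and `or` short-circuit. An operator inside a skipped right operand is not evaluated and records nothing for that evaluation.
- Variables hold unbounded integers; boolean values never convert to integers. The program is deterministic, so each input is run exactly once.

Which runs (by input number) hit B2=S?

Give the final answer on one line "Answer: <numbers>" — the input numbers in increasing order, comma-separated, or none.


input #1 (h=9, t=6): does not produce B2=S
input #2 (h=3, t=7): does not produce B2=S
input #3 (h=3, t=10): produces B2=S
input #4 (h=8, t=9): produces B2=S
input #5 (h=8, t=10): produces B2=S
input #6 (h=11, t=10): produces B2=S
Answer: 3, 4, 5, 6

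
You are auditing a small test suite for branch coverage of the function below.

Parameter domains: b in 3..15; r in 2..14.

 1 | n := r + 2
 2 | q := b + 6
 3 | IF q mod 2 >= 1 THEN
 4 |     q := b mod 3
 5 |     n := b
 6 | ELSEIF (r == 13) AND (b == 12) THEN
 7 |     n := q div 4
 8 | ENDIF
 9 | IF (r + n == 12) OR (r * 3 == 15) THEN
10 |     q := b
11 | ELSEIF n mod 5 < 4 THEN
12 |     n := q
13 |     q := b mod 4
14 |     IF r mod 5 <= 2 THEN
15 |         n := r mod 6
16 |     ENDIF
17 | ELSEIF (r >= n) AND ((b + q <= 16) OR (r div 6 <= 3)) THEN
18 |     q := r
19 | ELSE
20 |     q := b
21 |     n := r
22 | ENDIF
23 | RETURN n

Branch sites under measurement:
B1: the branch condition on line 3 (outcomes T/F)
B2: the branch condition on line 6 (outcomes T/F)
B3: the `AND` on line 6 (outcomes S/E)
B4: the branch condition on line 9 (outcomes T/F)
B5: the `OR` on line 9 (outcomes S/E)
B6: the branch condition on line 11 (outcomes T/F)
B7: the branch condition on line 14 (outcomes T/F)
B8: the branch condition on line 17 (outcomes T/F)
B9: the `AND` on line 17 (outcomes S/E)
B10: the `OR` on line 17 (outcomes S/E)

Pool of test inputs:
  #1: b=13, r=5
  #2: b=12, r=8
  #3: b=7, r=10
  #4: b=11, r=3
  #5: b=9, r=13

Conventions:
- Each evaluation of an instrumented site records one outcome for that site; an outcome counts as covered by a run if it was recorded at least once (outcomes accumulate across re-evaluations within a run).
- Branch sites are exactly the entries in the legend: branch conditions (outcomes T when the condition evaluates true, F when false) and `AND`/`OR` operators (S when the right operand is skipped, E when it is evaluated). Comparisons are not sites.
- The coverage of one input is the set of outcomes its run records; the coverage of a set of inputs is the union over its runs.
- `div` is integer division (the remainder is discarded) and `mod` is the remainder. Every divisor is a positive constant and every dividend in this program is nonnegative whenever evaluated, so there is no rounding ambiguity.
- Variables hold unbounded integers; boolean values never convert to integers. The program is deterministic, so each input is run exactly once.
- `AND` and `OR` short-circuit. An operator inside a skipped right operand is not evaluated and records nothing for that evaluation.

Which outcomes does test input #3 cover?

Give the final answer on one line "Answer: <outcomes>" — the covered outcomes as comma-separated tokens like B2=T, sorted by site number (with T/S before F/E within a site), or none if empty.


Event log for input #3 (b=7, r=10):
  B1->T, B5->E, B4->F, B6->T, B7->T
collecting distinct outcomes: B1=T, B4=F, B5=E, B6=T, B7=T
Answer: B1=T, B4=F, B5=E, B6=T, B7=T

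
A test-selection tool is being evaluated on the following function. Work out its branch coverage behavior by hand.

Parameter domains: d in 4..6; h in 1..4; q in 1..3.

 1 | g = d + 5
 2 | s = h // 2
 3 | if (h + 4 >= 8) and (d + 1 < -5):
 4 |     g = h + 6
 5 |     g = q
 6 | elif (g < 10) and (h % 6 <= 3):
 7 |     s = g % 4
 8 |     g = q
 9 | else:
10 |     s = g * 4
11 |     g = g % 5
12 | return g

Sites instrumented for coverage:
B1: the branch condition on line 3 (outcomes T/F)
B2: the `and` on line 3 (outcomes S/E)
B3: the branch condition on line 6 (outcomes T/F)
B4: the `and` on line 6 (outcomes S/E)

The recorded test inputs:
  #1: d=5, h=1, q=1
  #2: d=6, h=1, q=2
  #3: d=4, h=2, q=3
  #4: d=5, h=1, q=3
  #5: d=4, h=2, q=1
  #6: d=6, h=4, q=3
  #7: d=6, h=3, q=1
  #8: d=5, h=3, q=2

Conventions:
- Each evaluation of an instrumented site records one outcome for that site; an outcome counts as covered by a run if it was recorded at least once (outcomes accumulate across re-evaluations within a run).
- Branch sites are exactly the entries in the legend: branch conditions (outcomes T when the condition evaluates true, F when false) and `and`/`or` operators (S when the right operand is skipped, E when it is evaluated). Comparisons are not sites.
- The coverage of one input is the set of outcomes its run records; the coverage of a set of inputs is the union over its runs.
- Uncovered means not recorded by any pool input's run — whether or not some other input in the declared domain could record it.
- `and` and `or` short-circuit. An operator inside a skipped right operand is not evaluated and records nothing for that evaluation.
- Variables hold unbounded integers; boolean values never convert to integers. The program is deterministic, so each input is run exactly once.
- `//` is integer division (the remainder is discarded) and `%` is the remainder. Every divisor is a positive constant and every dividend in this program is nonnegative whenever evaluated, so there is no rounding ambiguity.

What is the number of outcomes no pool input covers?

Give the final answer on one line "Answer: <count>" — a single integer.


input #1 (d=5, h=1, q=1): covers B1=F, B2=S, B3=F, B4=S
input #2 (d=6, h=1, q=2): covers B1=F, B2=S, B3=F, B4=S
input #3 (d=4, h=2, q=3): covers B1=F, B2=S, B3=T, B4=E
input #4 (d=5, h=1, q=3): covers B1=F, B2=S, B3=F, B4=S
input #5 (d=4, h=2, q=1): covers B1=F, B2=S, B3=T, B4=E
input #6 (d=6, h=4, q=3): covers B1=F, B2=E, B3=F, B4=S
input #7 (d=6, h=3, q=1): covers B1=F, B2=S, B3=F, B4=S
input #8 (d=5, h=3, q=2): covers B1=F, B2=S, B3=F, B4=S
union over the pool: B1=F, B2=S, B2=E, B3=T, B3=F, B4=S, B4=E
uncovered (1 of 8): B1=T
Answer: 1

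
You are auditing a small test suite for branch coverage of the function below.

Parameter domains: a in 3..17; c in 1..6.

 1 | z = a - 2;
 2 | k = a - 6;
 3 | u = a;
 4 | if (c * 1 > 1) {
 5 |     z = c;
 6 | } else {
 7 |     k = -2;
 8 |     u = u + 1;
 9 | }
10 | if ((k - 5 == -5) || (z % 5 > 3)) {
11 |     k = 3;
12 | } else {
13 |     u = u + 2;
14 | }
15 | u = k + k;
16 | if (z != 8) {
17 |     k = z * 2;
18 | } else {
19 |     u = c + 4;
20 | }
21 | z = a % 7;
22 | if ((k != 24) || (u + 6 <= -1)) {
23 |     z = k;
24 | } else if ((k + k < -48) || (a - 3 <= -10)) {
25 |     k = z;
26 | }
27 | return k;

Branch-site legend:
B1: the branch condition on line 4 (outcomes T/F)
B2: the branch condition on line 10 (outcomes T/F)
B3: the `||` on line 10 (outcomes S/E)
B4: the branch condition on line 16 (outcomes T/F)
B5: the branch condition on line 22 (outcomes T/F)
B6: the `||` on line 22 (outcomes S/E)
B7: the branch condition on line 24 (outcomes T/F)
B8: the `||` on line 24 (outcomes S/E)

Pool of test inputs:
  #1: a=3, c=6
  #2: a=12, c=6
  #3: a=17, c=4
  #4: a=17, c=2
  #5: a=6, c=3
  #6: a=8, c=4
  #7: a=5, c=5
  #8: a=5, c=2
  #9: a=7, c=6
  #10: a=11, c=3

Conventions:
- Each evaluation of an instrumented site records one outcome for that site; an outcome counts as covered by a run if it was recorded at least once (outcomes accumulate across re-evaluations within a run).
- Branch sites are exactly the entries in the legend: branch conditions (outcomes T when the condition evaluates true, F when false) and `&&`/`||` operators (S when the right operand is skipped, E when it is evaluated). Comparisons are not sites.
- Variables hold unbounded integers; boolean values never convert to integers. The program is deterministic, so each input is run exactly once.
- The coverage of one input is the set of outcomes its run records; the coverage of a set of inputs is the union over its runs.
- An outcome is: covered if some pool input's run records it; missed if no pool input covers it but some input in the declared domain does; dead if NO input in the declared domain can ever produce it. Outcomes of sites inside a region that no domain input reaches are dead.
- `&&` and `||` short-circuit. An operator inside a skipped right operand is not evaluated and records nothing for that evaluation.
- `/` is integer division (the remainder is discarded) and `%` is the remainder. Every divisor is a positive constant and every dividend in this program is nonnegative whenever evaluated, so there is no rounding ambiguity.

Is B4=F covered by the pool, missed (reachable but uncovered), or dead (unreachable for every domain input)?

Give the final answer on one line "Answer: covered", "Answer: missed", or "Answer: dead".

no pool input records B4=F
but domain input (a=10, c=1) does record it -> reachable, so missed

Answer: missed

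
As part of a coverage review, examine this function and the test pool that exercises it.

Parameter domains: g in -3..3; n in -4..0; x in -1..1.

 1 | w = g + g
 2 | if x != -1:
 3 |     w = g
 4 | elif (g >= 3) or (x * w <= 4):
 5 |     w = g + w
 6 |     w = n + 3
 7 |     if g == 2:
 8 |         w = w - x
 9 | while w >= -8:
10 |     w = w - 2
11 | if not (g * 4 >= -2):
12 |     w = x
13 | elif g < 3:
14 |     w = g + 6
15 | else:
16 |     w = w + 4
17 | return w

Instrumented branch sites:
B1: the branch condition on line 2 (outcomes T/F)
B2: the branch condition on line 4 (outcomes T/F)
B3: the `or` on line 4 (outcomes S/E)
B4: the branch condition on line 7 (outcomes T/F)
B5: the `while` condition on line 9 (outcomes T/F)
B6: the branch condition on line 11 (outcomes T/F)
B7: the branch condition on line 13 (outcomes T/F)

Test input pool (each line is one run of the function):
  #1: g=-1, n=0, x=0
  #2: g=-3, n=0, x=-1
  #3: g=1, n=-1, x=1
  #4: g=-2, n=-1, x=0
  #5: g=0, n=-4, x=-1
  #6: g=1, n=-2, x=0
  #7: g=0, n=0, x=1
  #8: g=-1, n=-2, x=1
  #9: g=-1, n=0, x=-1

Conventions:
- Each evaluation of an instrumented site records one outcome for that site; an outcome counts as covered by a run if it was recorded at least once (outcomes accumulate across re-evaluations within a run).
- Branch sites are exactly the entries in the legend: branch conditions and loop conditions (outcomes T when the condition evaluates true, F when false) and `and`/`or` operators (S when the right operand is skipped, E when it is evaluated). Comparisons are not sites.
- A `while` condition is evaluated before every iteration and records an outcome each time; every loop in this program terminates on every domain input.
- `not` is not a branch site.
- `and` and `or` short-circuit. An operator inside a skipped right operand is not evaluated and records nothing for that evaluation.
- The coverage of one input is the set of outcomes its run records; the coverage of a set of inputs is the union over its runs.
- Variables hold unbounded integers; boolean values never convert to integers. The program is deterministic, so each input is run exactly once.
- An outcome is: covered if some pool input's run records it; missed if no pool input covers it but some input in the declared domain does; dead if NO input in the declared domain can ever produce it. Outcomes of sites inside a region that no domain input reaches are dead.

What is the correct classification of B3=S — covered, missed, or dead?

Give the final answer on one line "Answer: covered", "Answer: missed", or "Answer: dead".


no pool input records B3=S
but domain input (g=3, n=-4, x=-1) does record it -> reachable, so missed
Answer: missed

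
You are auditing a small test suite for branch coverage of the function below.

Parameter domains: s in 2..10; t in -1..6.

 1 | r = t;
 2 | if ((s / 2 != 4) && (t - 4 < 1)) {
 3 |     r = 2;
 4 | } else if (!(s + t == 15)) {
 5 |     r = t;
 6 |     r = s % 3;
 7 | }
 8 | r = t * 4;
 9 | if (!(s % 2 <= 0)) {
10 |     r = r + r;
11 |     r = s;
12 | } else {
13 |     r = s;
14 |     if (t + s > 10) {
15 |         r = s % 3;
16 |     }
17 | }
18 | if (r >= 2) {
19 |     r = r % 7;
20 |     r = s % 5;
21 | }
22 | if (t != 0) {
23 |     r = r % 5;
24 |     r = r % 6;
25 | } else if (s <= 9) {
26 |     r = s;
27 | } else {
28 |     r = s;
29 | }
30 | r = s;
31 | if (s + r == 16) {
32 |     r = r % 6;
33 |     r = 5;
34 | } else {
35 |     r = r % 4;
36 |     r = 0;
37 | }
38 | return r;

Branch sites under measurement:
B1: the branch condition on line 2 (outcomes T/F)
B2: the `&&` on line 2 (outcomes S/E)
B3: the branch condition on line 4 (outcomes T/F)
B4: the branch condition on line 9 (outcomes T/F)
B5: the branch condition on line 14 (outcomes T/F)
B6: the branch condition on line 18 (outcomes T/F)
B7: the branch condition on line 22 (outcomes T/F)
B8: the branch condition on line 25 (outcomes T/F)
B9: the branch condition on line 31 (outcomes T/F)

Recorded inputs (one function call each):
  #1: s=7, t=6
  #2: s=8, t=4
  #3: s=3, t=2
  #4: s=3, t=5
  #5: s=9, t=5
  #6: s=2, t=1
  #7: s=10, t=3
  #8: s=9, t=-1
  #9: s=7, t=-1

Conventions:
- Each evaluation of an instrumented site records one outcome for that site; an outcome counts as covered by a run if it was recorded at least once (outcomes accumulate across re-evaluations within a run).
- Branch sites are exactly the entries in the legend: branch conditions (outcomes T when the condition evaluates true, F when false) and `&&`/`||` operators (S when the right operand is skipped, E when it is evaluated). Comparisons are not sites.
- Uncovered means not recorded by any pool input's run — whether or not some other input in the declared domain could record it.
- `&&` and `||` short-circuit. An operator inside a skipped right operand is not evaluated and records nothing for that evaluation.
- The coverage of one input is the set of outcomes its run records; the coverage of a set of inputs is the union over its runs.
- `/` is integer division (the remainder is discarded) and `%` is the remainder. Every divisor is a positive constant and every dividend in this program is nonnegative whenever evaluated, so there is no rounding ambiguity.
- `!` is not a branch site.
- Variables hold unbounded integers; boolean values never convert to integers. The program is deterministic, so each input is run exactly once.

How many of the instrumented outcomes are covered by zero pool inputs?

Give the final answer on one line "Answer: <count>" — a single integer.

input #1, s=7, t=6: events B2->E, B1->F, B3->T, B4->T, B6->T, B7->T, B9->F; outcomes B1=F, B2=E, B3=T, B4=T, B6=T, B7=T, B9=F
input #2, s=8, t=4: events B2->S, B1->F, B3->T, B4->F, B5->T, B6->T, B7->T, B9->T; outcomes B1=F, B2=S, B3=T, B4=F, B5=T, B6=T, B7=T, B9=T
input #3, s=3, t=2: events B2->E, B1->T, B4->T, B6->T, B7->T, B9->F; outcomes B1=T, B2=E, B4=T, B6=T, B7=T, B9=F
input #4, s=3, t=5: events B2->E, B1->F, B3->T, B4->T, B6->T, B7->T, B9->F; outcomes B1=F, B2=E, B3=T, B4=T, B6=T, B7=T, B9=F
input #5, s=9, t=5: events B2->S, B1->F, B3->T, B4->T, B6->T, B7->T, B9->F; outcomes B1=F, B2=S, B3=T, B4=T, B6=T, B7=T, B9=F
input #6, s=2, t=1: events B2->E, B1->T, B4->F, B5->F, B6->T, B7->T, B9->F; outcomes B1=T, B2=E, B4=F, B5=F, B6=T, B7=T, B9=F
input #7, s=10, t=3: events B2->E, B1->T, B4->F, B5->T, B6->F, B7->T, B9->F; outcomes B1=T, B2=E, B4=F, B5=T, B6=F, B7=T, B9=F
input #8, s=9, t=-1: events B2->S, B1->F, B3->T, B4->T, B6->T, B7->T, B9->F; outcomes B1=F, B2=S, B3=T, B4=T, B6=T, B7=T, B9=F
input #9, s=7, t=-1: events B2->E, B1->T, B4->T, B6->T, B7->T, B9->F; outcomes B1=T, B2=E, B4=T, B6=T, B7=T, B9=F
union over the pool: B1=T, B1=F, B2=S, B2=E, B3=T, B4=T, B4=F, B5=T, B5=F, B6=T, B6=F, B7=T, B9=T, B9=F
uncovered (4 of 18): B3=F, B7=F, B8=T, B8=F

Answer: 4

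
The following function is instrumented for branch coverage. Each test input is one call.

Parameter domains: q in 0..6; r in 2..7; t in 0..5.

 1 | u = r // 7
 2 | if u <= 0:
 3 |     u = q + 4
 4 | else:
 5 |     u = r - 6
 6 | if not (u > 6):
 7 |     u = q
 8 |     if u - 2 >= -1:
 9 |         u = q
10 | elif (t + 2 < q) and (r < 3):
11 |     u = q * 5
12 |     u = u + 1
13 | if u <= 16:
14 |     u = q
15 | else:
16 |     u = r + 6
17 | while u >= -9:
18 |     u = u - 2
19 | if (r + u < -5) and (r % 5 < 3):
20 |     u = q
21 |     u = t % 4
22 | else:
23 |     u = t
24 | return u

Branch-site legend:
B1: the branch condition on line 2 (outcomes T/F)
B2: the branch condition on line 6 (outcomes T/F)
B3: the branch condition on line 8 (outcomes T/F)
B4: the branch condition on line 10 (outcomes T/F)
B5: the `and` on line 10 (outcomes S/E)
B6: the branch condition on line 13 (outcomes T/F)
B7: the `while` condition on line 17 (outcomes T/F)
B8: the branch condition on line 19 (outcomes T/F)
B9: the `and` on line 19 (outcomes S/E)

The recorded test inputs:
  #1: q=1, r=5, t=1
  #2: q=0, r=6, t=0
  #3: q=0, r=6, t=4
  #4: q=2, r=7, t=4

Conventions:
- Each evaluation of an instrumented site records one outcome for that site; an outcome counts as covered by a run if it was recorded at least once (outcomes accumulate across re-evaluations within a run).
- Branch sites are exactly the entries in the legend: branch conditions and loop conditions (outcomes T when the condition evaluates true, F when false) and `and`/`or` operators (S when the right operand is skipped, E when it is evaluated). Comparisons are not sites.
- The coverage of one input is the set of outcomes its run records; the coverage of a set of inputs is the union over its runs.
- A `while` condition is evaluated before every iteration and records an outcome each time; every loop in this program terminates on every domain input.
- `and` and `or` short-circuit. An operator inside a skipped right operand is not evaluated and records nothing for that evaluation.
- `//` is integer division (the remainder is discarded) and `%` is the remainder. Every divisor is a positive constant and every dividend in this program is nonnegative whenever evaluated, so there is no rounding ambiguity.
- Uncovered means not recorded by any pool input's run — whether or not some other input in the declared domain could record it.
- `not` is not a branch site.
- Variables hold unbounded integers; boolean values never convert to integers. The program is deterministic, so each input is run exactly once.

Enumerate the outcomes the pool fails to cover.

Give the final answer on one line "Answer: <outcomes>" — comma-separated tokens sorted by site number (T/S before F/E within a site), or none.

input #1, q=1, r=5, t=1: events B1->T, B2->T, B3->T, B6->T, B7->T, B7->T, B7->T, B7->T, B7->T, B7->T, B7->F, B9->E, B8->T; outcomes B1=T, B2=T, B3=T, B6=T, B7=T, B7=F, B8=T, B9=E
input #2, q=0, r=6, t=0: events B1->T, B2->T, B3->F, B6->T, B7->T, B7->T, B7->T, B7->T, B7->T, B7->F, B9->S, B8->F; outcomes B1=T, B2=T, B3=F, B6=T, B7=T, B7=F, B8=F, B9=S
input #3, q=0, r=6, t=4: events B1->T, B2->T, B3->F, B6->T, B7->T, B7->T, B7->T, B7->T, B7->T, B7->F, B9->S, B8->F; outcomes B1=T, B2=T, B3=F, B6=T, B7=T, B7=F, B8=F, B9=S
input #4, q=2, r=7, t=4: events B1->F, B2->T, B3->T, B6->T, B7->T, B7->T, B7->T, B7->T, B7->T, B7->T, B7->F, B9->S, B8->F; outcomes B1=F, B2=T, B3=T, B6=T, B7=T, B7=F, B8=F, B9=S
union over the pool: B1=T, B1=F, B2=T, B3=T, B3=F, B6=T, B7=T, B7=F, B8=T, B8=F, B9=S, B9=E
uncovered (6 of 18): B2=F, B4=T, B4=F, B5=S, B5=E, B6=F

Answer: B2=F, B4=T, B4=F, B5=S, B5=E, B6=F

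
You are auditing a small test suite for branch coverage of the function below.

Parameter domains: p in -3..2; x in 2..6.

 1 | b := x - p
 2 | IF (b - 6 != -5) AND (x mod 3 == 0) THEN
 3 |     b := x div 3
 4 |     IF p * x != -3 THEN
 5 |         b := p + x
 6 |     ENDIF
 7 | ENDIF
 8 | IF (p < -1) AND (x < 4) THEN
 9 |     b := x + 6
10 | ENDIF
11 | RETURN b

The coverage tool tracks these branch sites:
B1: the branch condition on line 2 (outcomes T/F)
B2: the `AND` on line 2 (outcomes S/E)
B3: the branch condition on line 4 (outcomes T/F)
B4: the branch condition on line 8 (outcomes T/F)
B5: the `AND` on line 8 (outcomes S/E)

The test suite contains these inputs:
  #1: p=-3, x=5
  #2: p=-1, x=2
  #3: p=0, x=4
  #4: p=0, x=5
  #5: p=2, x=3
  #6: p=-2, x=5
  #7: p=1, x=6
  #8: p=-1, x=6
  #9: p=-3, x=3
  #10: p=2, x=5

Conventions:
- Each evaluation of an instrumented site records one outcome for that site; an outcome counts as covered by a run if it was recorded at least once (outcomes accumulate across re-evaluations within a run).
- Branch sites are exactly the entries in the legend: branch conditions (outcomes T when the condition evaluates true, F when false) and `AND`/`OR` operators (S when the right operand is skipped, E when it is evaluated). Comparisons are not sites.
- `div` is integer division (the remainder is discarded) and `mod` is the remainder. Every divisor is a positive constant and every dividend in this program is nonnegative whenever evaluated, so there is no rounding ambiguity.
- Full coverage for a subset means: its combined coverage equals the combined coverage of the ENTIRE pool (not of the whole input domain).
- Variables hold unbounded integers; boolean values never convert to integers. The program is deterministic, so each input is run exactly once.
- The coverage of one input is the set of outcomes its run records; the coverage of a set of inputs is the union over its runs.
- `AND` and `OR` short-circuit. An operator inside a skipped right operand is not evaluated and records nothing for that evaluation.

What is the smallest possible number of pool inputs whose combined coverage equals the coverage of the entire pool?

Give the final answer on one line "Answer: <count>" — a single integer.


input #1, p=-3, x=5: events B2->E, B1->F, B5->E, B4->F; outcomes B1=F, B2=E, B4=F, B5=E
input #2, p=-1, x=2: events B2->E, B1->F, B5->S, B4->F; outcomes B1=F, B2=E, B4=F, B5=S
input #3, p=0, x=4: events B2->E, B1->F, B5->S, B4->F; outcomes B1=F, B2=E, B4=F, B5=S
input #4, p=0, x=5: events B2->E, B1->F, B5->S, B4->F; outcomes B1=F, B2=E, B4=F, B5=S
input #5, p=2, x=3: events B2->S, B1->F, B5->S, B4->F; outcomes B1=F, B2=S, B4=F, B5=S
input #6, p=-2, x=5: events B2->E, B1->F, B5->E, B4->F; outcomes B1=F, B2=E, B4=F, B5=E
input #7, p=1, x=6: events B2->E, B1->T, B3->T, B5->S, B4->F; outcomes B1=T, B2=E, B3=T, B4=F, B5=S
input #8, p=-1, x=6: events B2->E, B1->T, B3->T, B5->S, B4->F; outcomes B1=T, B2=E, B3=T, B4=F, B5=S
input #9, p=-3, x=3: events B2->E, B1->T, B3->T, B5->E, B4->T; outcomes B1=T, B2=E, B3=T, B4=T, B5=E
input #10, p=2, x=5: events B2->E, B1->F, B5->S, B4->F; outcomes B1=F, B2=E, B4=F, B5=S
union over all inputs: B1=T, B1=F, B2=S, B2=E, B3=T, B4=T, B4=F, B5=S, B5=E (9 outcomes)
no size-1 subset reaches all 9 outcomes (best union: 5/9)
the canonical winner is {5, 9}: size 2, full 9-outcome coverage, earliest index list among size-2 covers
Answer: 2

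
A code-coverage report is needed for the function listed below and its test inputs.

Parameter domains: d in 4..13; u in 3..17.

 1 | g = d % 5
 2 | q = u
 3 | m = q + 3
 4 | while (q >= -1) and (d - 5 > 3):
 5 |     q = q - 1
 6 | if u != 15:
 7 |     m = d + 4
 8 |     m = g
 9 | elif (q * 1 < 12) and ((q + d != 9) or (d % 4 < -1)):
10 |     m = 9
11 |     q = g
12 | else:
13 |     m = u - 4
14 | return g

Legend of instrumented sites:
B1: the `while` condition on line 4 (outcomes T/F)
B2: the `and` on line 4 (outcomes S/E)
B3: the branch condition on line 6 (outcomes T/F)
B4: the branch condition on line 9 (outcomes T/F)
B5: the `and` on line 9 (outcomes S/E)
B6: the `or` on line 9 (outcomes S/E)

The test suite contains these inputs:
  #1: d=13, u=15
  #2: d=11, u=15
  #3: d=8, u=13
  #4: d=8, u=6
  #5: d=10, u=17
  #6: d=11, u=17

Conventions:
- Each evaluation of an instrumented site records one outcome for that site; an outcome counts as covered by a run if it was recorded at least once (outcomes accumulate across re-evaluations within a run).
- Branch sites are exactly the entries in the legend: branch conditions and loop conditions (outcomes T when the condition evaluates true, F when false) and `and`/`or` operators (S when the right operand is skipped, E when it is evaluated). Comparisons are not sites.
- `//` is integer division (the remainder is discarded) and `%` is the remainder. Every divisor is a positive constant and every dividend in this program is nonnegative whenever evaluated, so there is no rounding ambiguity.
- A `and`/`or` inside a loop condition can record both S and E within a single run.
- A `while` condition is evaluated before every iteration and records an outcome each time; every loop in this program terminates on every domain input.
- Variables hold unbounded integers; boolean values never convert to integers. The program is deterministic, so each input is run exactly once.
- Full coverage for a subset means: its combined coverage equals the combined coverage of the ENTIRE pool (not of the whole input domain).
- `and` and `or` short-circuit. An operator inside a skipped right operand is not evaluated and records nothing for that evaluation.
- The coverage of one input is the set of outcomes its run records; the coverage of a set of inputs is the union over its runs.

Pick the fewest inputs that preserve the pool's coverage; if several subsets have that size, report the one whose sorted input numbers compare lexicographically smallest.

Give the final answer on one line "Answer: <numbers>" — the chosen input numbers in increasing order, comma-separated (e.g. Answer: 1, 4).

#1 (d=13, u=15) -> B2->E, B1->T, B2->E, B1->T, B2->E, B1->T, B2->E, B1->T, B2->E, B1->T, B2->E, B1->T, B2->E, B1->T, ...; covered: B1=T, B1=F, B2=S, B2=E, B3=F, B4=T, B5=E, B6=S
#2 (d=11, u=15) -> B2->E, B1->T, B2->E, B1->T, B2->E, B1->T, B2->E, B1->T, B2->E, B1->T, B2->E, B1->T, B2->E, B1->T, ...; covered: B1=T, B1=F, B2=S, B2=E, B3=F, B4=F, B5=E, B6=E
#3 (d=8, u=13) -> B2->E, B1->F, B3->T; covered: B1=F, B2=E, B3=T
#4 (d=8, u=6) -> B2->E, B1->F, B3->T; covered: B1=F, B2=E, B3=T
#5 (d=10, u=17) -> B2->E, B1->T, B2->E, B1->T, B2->E, B1->T, B2->E, B1->T, B2->E, B1->T, B2->E, B1->T, B2->E, B1->T, ...; covered: B1=T, B1=F, B2=S, B2=E, B3=T
#6 (d=11, u=17) -> B2->E, B1->T, B2->E, B1->T, B2->E, B1->T, B2->E, B1->T, B2->E, B1->T, B2->E, B1->T, B2->E, B1->T, ...; covered: B1=T, B1=F, B2=S, B2=E, B3=T
union over all inputs: B1=T, B1=F, B2=S, B2=E, B3=T, B3=F, B4=T, B4=F, B5=E, B6=S, B6=E (11 outcomes)
size 1 is not enough: best union over all size-1 subsets is 8/11
size 2 is not enough: best union over all size-2 subsets is 10/11
inputs {1, 2, 3} (size 3) cover everything; no size-3 subset with a lexicographically smaller index list covers all 11

Answer: 1, 2, 3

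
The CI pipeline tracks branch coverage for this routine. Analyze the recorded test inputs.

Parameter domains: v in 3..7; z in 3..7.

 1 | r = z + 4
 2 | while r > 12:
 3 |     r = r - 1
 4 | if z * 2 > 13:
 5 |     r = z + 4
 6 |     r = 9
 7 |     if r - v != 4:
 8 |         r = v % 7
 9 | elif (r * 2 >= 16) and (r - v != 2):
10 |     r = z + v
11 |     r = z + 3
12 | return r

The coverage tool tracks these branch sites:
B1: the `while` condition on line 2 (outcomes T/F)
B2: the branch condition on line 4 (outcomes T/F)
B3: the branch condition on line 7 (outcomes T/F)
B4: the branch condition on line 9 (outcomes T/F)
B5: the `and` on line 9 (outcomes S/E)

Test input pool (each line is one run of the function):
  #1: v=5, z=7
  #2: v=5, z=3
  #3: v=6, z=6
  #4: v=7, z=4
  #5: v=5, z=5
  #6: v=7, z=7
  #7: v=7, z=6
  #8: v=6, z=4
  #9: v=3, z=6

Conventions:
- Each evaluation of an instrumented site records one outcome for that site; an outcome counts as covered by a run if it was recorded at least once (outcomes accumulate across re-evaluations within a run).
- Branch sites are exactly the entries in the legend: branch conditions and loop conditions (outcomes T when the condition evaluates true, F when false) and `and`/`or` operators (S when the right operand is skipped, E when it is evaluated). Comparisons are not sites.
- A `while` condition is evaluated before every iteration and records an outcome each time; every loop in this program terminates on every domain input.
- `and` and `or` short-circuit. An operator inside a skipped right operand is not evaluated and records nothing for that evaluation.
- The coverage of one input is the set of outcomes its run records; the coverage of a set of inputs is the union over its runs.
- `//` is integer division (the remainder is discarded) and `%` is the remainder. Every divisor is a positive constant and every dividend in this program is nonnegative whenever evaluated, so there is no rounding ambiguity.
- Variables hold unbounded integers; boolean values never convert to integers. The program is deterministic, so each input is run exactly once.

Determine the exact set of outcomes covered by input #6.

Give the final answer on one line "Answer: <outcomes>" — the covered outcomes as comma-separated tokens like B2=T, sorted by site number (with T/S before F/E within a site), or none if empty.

Running input #6 (v=7, z=7), event by event:
  B1->F, B2->T, B3->T
collecting distinct outcomes: B1=F, B2=T, B3=T

Answer: B1=F, B2=T, B3=T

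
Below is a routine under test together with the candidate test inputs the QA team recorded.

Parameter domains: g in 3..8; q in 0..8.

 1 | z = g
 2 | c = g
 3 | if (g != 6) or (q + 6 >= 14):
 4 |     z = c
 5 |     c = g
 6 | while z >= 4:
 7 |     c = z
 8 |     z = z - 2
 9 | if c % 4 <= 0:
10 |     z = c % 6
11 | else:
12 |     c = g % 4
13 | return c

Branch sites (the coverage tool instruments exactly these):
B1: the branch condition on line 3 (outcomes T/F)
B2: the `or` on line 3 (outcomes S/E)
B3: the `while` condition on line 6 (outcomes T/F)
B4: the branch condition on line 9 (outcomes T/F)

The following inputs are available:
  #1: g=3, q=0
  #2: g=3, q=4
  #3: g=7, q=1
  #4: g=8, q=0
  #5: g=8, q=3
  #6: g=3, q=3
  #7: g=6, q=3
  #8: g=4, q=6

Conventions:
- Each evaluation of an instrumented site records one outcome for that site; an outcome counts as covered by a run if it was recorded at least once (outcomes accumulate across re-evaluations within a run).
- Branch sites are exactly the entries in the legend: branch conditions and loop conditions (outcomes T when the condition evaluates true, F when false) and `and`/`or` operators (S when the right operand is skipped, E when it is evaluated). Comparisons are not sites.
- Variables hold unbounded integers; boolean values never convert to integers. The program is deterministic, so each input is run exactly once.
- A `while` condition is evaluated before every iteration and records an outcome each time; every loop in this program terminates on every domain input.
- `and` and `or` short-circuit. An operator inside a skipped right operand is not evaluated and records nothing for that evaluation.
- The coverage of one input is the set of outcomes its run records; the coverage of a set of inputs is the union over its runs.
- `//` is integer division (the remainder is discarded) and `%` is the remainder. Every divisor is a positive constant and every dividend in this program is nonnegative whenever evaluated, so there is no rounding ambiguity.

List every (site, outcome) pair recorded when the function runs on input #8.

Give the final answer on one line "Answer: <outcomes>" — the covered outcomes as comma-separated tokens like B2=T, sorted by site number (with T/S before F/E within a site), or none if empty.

Event log for input #8 (g=4, q=6):
  B2->S, B1->T, B3->T, B3->F, B4->T
as a set, this run covers: B1=T, B2=S, B3=T, B3=F, B4=T

Answer: B1=T, B2=S, B3=T, B3=F, B4=T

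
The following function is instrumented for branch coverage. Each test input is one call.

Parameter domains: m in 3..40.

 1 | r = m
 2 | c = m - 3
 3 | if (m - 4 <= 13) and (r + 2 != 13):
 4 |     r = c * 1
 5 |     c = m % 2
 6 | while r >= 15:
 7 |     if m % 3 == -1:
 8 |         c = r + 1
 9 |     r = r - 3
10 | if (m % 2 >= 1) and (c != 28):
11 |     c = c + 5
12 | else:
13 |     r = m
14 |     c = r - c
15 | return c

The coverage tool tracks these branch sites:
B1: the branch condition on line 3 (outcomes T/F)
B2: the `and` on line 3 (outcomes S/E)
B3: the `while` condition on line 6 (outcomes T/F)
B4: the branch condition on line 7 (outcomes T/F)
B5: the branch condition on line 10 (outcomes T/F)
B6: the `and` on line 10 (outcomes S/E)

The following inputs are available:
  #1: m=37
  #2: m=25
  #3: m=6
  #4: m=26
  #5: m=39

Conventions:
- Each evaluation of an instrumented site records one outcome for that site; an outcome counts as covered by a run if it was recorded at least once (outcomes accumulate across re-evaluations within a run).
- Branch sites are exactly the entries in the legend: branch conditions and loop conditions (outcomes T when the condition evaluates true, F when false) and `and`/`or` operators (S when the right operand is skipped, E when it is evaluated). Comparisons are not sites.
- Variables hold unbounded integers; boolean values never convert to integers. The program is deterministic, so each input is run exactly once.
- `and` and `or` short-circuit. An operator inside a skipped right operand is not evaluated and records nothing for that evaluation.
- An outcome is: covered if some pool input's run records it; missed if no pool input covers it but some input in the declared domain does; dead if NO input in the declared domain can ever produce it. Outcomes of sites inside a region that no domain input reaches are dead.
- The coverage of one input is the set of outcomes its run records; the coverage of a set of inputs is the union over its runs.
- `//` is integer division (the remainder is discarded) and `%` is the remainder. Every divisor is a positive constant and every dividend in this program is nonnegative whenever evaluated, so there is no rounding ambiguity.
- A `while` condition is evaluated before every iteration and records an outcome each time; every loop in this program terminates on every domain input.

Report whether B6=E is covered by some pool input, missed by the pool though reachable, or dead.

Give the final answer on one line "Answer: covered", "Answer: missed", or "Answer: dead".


B6=E is recorded by pool input(s) 1, 2, 5 -> covered
Answer: covered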